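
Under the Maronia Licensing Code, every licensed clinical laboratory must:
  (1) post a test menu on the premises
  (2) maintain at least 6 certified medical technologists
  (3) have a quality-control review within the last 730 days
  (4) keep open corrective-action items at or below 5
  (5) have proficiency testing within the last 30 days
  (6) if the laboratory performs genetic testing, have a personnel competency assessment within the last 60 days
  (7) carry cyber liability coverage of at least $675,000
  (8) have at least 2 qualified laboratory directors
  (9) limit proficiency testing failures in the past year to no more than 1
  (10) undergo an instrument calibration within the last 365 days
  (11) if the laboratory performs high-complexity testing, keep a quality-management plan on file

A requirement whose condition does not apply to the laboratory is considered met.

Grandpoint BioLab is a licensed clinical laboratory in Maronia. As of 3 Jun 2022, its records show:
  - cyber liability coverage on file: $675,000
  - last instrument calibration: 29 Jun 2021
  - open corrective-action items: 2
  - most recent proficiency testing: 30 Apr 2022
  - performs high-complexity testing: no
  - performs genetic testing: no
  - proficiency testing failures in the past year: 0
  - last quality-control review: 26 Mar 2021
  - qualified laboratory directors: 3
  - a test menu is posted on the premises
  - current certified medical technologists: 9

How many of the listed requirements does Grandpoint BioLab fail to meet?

1

1. test menu present → met
2. certified medical technologists 9 ≥ 6 → met
3. quality-control review 434 days ago vs limit 730 → met
4. open corrective-action items 2 ≤ 5 → met
5. proficiency testing 34 days ago vs limit 30 → not met
6. condition 'performs genetic testing' does not hold → requirement n/a → met
7. cyber liability coverage $675,000 ≥ $675,000 → met
8. qualified laboratory directors 3 ≥ 2 → met
9. proficiency testing failures in the past year 0 ≤ 1 → met
10. instrument calibration 339 days ago vs limit 365 → met
11. condition 'performs high-complexity testing' does not hold → requirement n/a → met
Not met: 1 of 11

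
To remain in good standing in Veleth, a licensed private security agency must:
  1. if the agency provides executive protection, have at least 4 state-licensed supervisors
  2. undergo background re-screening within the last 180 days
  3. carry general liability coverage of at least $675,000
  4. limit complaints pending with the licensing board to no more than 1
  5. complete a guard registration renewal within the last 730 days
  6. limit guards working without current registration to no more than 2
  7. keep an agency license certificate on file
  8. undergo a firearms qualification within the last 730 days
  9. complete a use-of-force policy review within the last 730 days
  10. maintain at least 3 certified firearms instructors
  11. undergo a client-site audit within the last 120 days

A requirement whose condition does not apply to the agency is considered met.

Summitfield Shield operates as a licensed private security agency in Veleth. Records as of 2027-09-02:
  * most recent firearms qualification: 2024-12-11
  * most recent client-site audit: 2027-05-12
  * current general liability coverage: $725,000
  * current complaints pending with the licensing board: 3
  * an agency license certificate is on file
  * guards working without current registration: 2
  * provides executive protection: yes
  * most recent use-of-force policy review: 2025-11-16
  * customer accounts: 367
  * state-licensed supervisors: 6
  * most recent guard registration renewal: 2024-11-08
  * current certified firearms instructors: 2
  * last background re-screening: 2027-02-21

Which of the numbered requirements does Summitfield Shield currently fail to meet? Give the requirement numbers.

2, 4, 5, 8, 10

1. condition 'provides executive protection' holds; state-licensed supervisors 6 ≥ 4 → met
2. background re-screening 193 days ago vs limit 180 → not met
3. general liability coverage $725,000 ≥ $675,000 → met
4. complaints pending with the licensing board 3 > 1 → not met
5. guard registration renewal 1028 days ago vs limit 730 → not met
6. guards working without current registration 2 ≤ 2 → met
7. agency license certificate present → met
8. firearms qualification 995 days ago vs limit 730 → not met
9. use-of-force policy review 655 days ago vs limit 730 → met
10. certified firearms instructors 2 < 3 → not met
11. client-site audit 113 days ago vs limit 120 → met
Not met: 2, 4, 5, 8, 10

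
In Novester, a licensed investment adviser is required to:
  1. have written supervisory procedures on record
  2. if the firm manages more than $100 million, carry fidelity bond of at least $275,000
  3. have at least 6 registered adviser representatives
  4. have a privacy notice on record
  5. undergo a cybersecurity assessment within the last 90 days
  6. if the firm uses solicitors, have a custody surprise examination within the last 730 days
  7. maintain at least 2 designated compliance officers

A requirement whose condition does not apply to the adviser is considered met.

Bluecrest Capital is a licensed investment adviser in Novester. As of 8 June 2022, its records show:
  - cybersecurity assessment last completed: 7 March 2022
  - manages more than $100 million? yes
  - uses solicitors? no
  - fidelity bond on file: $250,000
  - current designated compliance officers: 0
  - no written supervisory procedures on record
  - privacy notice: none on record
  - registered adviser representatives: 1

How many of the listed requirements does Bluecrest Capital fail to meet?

6

1. written supervisory procedures absent → not met
2. condition 'manages more than $100 million' holds; fidelity bond $250,000 < $275,000 → not met
3. registered adviser representatives 1 < 6 → not met
4. privacy notice absent → not met
5. cybersecurity assessment 93 days ago vs limit 90 → not met
6. condition 'uses solicitors' does not hold → requirement n/a → met
7. designated compliance officers 0 < 2 → not met
Not met: 6 of 7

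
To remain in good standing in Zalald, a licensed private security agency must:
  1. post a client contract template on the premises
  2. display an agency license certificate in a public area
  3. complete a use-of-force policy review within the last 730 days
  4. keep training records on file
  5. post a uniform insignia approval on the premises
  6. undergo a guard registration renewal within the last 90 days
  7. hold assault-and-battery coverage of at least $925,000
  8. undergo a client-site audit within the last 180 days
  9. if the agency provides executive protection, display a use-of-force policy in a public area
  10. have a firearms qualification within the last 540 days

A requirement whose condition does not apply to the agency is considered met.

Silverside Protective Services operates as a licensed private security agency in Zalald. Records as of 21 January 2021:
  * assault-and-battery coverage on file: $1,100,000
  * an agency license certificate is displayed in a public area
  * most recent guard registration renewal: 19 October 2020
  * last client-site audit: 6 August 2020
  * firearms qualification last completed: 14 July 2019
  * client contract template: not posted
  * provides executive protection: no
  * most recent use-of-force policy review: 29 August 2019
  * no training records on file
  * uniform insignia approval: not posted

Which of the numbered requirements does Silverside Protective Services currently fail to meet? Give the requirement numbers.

1, 4, 5, 6, 10

1. client contract template absent → not met
2. agency license certificate present → met
3. use-of-force policy review 511 days ago vs limit 730 → met
4. training records absent → not met
5. uniform insignia approval absent → not met
6. guard registration renewal 94 days ago vs limit 90 → not met
7. assault-and-battery coverage $1,100,000 ≥ $925,000 → met
8. client-site audit 168 days ago vs limit 180 → met
9. condition 'provides executive protection' does not hold → requirement n/a → met
10. firearms qualification 557 days ago vs limit 540 → not met
Not met: 1, 4, 5, 6, 10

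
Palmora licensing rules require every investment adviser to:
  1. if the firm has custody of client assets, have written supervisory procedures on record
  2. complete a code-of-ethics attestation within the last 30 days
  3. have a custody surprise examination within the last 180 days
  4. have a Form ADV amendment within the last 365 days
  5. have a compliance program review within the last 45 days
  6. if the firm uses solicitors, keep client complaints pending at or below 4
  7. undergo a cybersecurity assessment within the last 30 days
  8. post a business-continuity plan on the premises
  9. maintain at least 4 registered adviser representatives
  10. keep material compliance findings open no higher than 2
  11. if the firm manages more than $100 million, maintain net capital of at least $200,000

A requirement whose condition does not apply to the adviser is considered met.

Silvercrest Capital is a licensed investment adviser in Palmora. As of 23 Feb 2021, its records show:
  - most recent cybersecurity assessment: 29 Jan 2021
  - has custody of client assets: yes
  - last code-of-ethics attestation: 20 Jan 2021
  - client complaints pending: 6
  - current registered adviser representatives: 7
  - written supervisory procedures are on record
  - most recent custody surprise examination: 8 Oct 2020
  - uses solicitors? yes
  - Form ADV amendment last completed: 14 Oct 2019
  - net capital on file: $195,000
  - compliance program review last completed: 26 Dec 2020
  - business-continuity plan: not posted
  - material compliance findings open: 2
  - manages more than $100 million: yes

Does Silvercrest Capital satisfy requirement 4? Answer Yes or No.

No

4. Form ADV amendment 498 days ago vs limit 365 → not met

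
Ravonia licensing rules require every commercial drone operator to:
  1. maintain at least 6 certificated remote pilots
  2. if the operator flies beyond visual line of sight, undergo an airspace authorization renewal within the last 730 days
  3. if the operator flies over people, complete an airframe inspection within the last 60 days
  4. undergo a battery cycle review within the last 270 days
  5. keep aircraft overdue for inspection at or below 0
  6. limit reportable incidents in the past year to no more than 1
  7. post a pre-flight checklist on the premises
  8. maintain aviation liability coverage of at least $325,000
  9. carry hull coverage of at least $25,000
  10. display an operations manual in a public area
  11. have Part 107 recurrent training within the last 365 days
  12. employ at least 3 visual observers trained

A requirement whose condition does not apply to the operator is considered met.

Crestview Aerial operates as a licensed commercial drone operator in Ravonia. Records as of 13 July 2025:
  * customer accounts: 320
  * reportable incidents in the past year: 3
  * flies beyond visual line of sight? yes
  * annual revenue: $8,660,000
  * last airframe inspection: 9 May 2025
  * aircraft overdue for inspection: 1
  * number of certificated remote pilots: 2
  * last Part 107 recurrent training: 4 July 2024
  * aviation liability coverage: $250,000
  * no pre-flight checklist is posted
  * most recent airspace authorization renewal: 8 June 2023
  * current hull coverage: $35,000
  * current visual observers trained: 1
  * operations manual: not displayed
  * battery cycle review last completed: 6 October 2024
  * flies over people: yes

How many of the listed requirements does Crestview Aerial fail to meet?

1. certificated remote pilots 2 < 6 → not met
2. condition 'flies beyond visual line of sight' holds; airspace authorization renewal 766 days ago vs limit 730 → not met
3. condition 'flies over people' holds; airframe inspection 65 days ago vs limit 60 → not met
4. battery cycle review 280 days ago vs limit 270 → not met
5. aircraft overdue for inspection 1 > 0 → not met
6. reportable incidents in the past year 3 > 1 → not met
7. pre-flight checklist absent → not met
8. aviation liability coverage $250,000 < $325,000 → not met
9. hull coverage $35,000 ≥ $25,000 → met
10. operations manual absent → not met
11. Part 107 recurrent training 374 days ago vs limit 365 → not met
12. visual observers trained 1 < 3 → not met
Not met: 11 of 12

11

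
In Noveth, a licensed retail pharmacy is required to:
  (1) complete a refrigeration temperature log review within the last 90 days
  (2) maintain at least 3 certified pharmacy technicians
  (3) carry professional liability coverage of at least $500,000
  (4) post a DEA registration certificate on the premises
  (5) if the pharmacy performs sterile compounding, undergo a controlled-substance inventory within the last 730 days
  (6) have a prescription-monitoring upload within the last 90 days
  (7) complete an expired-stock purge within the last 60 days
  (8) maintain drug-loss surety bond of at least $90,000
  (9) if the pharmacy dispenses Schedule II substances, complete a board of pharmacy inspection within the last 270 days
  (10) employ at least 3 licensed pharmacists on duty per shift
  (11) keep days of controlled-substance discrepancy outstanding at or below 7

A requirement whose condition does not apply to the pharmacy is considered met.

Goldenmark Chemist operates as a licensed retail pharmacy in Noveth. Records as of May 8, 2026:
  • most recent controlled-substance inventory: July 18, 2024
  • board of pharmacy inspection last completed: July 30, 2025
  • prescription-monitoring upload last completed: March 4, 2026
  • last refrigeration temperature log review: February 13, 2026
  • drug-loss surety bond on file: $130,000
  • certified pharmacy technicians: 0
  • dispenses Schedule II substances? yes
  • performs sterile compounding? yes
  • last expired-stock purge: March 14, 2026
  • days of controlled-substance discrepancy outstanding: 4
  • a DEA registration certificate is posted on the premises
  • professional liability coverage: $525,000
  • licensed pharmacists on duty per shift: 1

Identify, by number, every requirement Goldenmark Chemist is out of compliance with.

2, 9, 10

1. refrigeration temperature log review 84 days ago vs limit 90 → met
2. certified pharmacy technicians 0 < 3 → not met
3. professional liability coverage $525,000 ≥ $500,000 → met
4. DEA registration certificate present → met
5. condition 'performs sterile compounding' holds; controlled-substance inventory 659 days ago vs limit 730 → met
6. prescription-monitoring upload 65 days ago vs limit 90 → met
7. expired-stock purge 55 days ago vs limit 60 → met
8. drug-loss surety bond $130,000 ≥ $90,000 → met
9. condition 'dispenses Schedule II substances' holds; board of pharmacy inspection 282 days ago vs limit 270 → not met
10. licensed pharmacists on duty per shift 1 < 3 → not met
11. days of controlled-substance discrepancy outstanding 4 ≤ 7 → met
Not met: 2, 9, 10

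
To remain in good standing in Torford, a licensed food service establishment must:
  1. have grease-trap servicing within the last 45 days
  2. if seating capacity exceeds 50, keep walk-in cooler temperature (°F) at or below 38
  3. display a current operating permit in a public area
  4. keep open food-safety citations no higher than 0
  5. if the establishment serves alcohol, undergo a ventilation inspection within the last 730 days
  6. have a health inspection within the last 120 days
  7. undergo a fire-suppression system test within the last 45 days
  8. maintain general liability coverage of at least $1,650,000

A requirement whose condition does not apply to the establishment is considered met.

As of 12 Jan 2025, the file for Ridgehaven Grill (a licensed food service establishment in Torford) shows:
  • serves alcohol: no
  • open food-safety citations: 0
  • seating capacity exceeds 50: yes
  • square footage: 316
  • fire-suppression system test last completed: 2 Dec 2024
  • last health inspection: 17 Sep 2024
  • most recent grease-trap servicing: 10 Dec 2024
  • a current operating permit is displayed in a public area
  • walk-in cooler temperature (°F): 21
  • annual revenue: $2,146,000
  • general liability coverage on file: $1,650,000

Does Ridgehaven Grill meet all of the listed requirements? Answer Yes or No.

Yes

1. grease-trap servicing 33 days ago vs limit 45 → met
2. condition 'seating capacity exceeds 50' holds; walk-in cooler temperature (°F) 21 ≤ 38 → met
3. current operating permit present → met
4. open food-safety citations 0 ≤ 0 → met
5. condition 'serves alcohol' does not hold → requirement n/a → met
6. health inspection 117 days ago vs limit 120 → met
7. fire-suppression system test 41 days ago vs limit 45 → met
8. general liability coverage $1,650,000 ≥ $1,650,000 → met
All met.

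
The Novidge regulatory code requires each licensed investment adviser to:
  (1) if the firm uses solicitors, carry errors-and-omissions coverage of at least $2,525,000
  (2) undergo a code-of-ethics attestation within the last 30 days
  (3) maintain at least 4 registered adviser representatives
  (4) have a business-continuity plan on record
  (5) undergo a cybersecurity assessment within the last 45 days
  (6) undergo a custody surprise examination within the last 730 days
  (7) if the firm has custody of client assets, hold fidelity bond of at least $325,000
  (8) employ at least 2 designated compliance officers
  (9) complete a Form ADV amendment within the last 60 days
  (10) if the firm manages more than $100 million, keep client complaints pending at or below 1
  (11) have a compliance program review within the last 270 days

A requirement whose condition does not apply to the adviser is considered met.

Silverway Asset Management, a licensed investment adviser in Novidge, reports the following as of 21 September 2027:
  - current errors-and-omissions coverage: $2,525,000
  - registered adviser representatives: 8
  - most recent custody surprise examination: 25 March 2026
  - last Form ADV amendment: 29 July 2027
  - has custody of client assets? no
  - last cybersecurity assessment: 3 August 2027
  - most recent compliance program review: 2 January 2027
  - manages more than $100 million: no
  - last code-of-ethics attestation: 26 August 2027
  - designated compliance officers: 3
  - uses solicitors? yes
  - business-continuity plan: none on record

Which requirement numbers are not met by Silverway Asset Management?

4, 5

1. condition 'uses solicitors' holds; errors-and-omissions coverage $2,525,000 ≥ $2,525,000 → met
2. code-of-ethics attestation 26 days ago vs limit 30 → met
3. registered adviser representatives 8 ≥ 4 → met
4. business-continuity plan absent → not met
5. cybersecurity assessment 49 days ago vs limit 45 → not met
6. custody surprise examination 545 days ago vs limit 730 → met
7. condition 'has custody of client assets' does not hold → requirement n/a → met
8. designated compliance officers 3 ≥ 2 → met
9. Form ADV amendment 54 days ago vs limit 60 → met
10. condition 'manages more than $100 million' does not hold → requirement n/a → met
11. compliance program review 262 days ago vs limit 270 → met
Not met: 4, 5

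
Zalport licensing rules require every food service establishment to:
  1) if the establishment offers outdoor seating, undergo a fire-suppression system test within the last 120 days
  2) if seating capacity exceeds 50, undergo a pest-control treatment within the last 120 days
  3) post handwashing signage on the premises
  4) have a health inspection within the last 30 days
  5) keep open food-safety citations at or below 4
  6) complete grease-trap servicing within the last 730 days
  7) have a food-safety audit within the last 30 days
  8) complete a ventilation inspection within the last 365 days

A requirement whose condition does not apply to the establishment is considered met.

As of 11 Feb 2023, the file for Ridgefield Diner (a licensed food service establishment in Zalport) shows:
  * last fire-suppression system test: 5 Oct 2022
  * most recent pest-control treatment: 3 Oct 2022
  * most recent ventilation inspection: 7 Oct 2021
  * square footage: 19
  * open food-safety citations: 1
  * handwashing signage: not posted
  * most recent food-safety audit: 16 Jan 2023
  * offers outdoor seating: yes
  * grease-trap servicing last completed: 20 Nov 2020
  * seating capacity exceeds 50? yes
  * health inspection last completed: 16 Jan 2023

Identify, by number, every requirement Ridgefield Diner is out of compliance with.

1. condition 'offers outdoor seating' holds; fire-suppression system test 129 days ago vs limit 120 → not met
2. condition 'seating capacity exceeds 50' holds; pest-control treatment 131 days ago vs limit 120 → not met
3. handwashing signage absent → not met
4. health inspection 26 days ago vs limit 30 → met
5. open food-safety citations 1 ≤ 4 → met
6. grease-trap servicing 813 days ago vs limit 730 → not met
7. food-safety audit 26 days ago vs limit 30 → met
8. ventilation inspection 492 days ago vs limit 365 → not met
Not met: 1, 2, 3, 6, 8

1, 2, 3, 6, 8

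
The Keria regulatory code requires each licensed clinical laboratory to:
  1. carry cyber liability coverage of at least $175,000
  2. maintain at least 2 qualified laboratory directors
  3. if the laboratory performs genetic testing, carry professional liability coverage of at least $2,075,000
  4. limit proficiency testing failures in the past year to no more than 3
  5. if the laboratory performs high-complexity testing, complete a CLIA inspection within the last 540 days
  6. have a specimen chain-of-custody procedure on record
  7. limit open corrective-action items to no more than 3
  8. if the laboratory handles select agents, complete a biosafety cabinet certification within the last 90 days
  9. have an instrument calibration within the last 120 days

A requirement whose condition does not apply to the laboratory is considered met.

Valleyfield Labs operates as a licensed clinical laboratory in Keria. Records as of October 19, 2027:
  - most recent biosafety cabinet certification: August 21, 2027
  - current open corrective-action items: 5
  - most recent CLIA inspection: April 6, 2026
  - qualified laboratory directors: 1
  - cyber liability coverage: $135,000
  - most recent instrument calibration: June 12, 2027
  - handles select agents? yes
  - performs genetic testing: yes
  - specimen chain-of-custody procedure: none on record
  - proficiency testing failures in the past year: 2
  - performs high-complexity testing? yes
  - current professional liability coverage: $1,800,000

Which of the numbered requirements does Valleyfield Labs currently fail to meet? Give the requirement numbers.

1. cyber liability coverage $135,000 < $175,000 → not met
2. qualified laboratory directors 1 < 2 → not met
3. condition 'performs genetic testing' holds; professional liability coverage $1,800,000 < $2,075,000 → not met
4. proficiency testing failures in the past year 2 ≤ 3 → met
5. condition 'performs high-complexity testing' holds; CLIA inspection 561 days ago vs limit 540 → not met
6. specimen chain-of-custody procedure absent → not met
7. open corrective-action items 5 > 3 → not met
8. condition 'handles select agents' holds; biosafety cabinet certification 59 days ago vs limit 90 → met
9. instrument calibration 129 days ago vs limit 120 → not met
Not met: 1, 2, 3, 5, 6, 7, 9

1, 2, 3, 5, 6, 7, 9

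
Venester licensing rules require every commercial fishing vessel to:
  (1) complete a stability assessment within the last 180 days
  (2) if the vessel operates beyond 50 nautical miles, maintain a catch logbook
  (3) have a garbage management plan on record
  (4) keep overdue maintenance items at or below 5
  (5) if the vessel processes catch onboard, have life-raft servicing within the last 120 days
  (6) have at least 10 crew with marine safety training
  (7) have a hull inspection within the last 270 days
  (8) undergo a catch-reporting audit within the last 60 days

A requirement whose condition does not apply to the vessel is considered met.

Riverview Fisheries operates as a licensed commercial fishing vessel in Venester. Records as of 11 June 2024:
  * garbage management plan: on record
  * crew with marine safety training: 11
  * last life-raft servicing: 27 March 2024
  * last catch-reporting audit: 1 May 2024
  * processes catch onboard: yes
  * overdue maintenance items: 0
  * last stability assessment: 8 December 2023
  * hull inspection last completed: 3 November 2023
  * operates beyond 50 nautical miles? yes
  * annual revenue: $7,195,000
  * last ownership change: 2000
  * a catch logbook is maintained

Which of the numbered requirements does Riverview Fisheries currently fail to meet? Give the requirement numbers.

1. stability assessment 186 days ago vs limit 180 → not met
2. condition 'operates beyond 50 nautical miles' holds; catch logbook present → met
3. garbage management plan present → met
4. overdue maintenance items 0 ≤ 5 → met
5. condition 'processes catch onboard' holds; life-raft servicing 76 days ago vs limit 120 → met
6. crew with marine safety training 11 ≥ 10 → met
7. hull inspection 221 days ago vs limit 270 → met
8. catch-reporting audit 41 days ago vs limit 60 → met
Not met: 1

1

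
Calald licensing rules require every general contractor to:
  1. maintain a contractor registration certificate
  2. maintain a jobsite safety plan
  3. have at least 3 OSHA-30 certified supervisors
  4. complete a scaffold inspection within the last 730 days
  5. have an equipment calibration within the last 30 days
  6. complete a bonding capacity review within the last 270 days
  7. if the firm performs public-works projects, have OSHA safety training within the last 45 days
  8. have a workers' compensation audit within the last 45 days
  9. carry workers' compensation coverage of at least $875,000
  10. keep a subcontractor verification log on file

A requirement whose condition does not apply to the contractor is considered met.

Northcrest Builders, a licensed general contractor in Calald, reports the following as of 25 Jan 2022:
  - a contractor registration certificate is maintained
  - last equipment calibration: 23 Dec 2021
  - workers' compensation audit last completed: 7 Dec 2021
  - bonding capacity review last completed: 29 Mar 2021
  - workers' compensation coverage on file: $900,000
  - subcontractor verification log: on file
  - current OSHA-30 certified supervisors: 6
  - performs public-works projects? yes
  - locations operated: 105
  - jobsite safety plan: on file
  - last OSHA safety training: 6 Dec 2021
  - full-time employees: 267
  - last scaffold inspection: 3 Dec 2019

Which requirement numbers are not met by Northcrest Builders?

4, 5, 6, 7, 8

1. contractor registration certificate present → met
2. jobsite safety plan present → met
3. OSHA-30 certified supervisors 6 ≥ 3 → met
4. scaffold inspection 784 days ago vs limit 730 → not met
5. equipment calibration 33 days ago vs limit 30 → not met
6. bonding capacity review 302 days ago vs limit 270 → not met
7. condition 'performs public-works projects' holds; OSHA safety training 50 days ago vs limit 45 → not met
8. workers' compensation audit 49 days ago vs limit 45 → not met
9. workers' compensation coverage $900,000 ≥ $875,000 → met
10. subcontractor verification log present → met
Not met: 4, 5, 6, 7, 8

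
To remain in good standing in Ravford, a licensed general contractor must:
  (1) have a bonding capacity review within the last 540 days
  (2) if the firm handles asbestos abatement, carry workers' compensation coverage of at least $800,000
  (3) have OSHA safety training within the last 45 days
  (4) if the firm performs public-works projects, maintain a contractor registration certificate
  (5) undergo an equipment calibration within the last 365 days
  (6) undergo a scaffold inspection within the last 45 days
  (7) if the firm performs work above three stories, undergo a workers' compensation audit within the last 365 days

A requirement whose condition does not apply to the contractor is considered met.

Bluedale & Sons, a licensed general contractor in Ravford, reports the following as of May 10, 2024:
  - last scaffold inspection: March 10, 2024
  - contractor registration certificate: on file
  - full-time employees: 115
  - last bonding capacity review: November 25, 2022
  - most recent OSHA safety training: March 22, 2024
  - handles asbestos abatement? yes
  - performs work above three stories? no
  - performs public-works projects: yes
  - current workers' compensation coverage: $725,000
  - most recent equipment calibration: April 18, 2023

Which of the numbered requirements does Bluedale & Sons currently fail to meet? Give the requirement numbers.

2, 3, 5, 6

1. bonding capacity review 532 days ago vs limit 540 → met
2. condition 'handles asbestos abatement' holds; workers' compensation coverage $725,000 < $800,000 → not met
3. OSHA safety training 49 days ago vs limit 45 → not met
4. condition 'performs public-works projects' holds; contractor registration certificate present → met
5. equipment calibration 388 days ago vs limit 365 → not met
6. scaffold inspection 61 days ago vs limit 45 → not met
7. condition 'performs work above three stories' does not hold → requirement n/a → met
Not met: 2, 3, 5, 6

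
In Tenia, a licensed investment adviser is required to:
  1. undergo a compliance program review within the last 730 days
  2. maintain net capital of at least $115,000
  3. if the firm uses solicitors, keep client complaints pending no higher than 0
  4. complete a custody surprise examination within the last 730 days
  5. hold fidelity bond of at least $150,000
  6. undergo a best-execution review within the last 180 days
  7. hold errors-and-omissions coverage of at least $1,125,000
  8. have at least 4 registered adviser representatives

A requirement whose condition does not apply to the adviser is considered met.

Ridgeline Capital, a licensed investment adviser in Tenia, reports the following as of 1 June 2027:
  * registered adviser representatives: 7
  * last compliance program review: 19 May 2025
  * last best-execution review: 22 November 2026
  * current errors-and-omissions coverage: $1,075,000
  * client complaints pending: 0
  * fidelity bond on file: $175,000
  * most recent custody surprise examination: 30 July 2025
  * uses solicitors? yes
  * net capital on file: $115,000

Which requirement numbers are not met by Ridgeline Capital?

1. compliance program review 743 days ago vs limit 730 → not met
2. net capital $115,000 ≥ $115,000 → met
3. condition 'uses solicitors' holds; client complaints pending 0 ≤ 0 → met
4. custody surprise examination 671 days ago vs limit 730 → met
5. fidelity bond $175,000 ≥ $150,000 → met
6. best-execution review 191 days ago vs limit 180 → not met
7. errors-and-omissions coverage $1,075,000 < $1,125,000 → not met
8. registered adviser representatives 7 ≥ 4 → met
Not met: 1, 6, 7

1, 6, 7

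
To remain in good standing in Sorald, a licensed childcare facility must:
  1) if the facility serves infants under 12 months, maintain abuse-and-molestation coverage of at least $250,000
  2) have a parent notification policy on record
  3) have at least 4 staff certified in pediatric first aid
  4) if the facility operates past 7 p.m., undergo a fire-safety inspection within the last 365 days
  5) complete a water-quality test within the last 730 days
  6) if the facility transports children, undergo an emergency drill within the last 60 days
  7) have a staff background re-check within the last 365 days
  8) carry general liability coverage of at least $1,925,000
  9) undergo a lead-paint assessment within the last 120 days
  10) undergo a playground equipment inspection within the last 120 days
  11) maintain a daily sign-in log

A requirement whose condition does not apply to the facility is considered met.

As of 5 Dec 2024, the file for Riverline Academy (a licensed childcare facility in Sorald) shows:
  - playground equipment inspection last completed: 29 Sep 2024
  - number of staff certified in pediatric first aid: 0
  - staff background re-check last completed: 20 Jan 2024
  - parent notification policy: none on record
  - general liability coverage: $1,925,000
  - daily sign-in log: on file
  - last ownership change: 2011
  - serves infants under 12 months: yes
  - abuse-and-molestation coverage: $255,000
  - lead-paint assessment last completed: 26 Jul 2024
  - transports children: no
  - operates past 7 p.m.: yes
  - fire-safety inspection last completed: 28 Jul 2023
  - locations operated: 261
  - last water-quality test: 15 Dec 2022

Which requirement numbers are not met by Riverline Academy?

2, 3, 4, 9

1. condition 'serves infants under 12 months' holds; abuse-and-molestation coverage $255,000 ≥ $250,000 → met
2. parent notification policy absent → not met
3. staff certified in pediatric first aid 0 < 4 → not met
4. condition 'operates past 7 p.m.' holds; fire-safety inspection 496 days ago vs limit 365 → not met
5. water-quality test 721 days ago vs limit 730 → met
6. condition 'transports children' does not hold → requirement n/a → met
7. staff background re-check 320 days ago vs limit 365 → met
8. general liability coverage $1,925,000 ≥ $1,925,000 → met
9. lead-paint assessment 132 days ago vs limit 120 → not met
10. playground equipment inspection 67 days ago vs limit 120 → met
11. daily sign-in log present → met
Not met: 2, 3, 4, 9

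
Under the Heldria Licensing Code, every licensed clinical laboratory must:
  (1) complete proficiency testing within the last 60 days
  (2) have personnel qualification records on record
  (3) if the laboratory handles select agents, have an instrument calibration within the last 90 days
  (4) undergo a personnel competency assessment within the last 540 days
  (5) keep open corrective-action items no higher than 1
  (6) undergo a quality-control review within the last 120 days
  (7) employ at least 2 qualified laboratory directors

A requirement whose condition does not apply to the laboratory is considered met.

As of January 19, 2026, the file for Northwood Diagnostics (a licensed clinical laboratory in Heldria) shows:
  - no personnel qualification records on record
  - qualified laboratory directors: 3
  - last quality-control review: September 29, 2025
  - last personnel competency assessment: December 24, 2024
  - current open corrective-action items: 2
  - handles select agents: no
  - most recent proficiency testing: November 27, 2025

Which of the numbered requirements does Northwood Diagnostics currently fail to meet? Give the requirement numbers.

1. proficiency testing 53 days ago vs limit 60 → met
2. personnel qualification records absent → not met
3. condition 'handles select agents' does not hold → requirement n/a → met
4. personnel competency assessment 391 days ago vs limit 540 → met
5. open corrective-action items 2 > 1 → not met
6. quality-control review 112 days ago vs limit 120 → met
7. qualified laboratory directors 3 ≥ 2 → met
Not met: 2, 5

2, 5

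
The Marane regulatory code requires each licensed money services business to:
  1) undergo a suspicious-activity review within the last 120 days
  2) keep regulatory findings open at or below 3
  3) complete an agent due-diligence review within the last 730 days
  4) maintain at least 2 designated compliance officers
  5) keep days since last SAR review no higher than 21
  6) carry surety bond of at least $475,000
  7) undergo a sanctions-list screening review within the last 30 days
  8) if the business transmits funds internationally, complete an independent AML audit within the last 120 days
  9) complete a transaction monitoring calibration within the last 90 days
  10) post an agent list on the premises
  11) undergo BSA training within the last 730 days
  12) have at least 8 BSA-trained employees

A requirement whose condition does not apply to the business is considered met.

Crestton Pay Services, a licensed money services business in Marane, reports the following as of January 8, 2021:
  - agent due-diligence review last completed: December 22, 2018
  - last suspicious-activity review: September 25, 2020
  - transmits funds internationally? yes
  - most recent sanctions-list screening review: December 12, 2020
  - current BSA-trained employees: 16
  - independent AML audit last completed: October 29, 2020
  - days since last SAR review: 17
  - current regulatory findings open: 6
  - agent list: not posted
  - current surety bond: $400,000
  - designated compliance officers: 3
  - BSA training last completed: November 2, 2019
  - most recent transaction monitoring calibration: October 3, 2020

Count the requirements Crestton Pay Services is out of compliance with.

1. suspicious-activity review 105 days ago vs limit 120 → met
2. regulatory findings open 6 > 3 → not met
3. agent due-diligence review 748 days ago vs limit 730 → not met
4. designated compliance officers 3 ≥ 2 → met
5. days since last SAR review 17 ≤ 21 → met
6. surety bond $400,000 < $475,000 → not met
7. sanctions-list screening review 27 days ago vs limit 30 → met
8. condition 'transmits funds internationally' holds; independent AML audit 71 days ago vs limit 120 → met
9. transaction monitoring calibration 97 days ago vs limit 90 → not met
10. agent list absent → not met
11. BSA training 433 days ago vs limit 730 → met
12. BSA-trained employees 16 ≥ 8 → met
Not met: 5 of 12

5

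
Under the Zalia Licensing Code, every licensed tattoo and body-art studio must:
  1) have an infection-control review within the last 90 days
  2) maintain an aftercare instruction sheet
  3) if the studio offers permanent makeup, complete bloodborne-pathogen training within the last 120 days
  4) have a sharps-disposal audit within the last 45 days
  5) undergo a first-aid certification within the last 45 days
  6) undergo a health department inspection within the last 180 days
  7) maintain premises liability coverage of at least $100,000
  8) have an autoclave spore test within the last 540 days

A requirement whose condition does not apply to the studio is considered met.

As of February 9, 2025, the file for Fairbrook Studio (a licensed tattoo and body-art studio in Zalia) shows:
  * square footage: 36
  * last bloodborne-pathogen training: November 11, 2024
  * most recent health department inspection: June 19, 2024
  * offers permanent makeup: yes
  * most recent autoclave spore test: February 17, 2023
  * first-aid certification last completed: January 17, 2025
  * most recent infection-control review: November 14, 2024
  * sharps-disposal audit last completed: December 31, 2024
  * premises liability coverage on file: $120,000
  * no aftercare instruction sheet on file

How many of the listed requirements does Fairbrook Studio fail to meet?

1. infection-control review 87 days ago vs limit 90 → met
2. aftercare instruction sheet absent → not met
3. condition 'offers permanent makeup' holds; bloodborne-pathogen training 90 days ago vs limit 120 → met
4. sharps-disposal audit 40 days ago vs limit 45 → met
5. first-aid certification 23 days ago vs limit 45 → met
6. health department inspection 235 days ago vs limit 180 → not met
7. premises liability coverage $120,000 ≥ $100,000 → met
8. autoclave spore test 723 days ago vs limit 540 → not met
Not met: 3 of 8

3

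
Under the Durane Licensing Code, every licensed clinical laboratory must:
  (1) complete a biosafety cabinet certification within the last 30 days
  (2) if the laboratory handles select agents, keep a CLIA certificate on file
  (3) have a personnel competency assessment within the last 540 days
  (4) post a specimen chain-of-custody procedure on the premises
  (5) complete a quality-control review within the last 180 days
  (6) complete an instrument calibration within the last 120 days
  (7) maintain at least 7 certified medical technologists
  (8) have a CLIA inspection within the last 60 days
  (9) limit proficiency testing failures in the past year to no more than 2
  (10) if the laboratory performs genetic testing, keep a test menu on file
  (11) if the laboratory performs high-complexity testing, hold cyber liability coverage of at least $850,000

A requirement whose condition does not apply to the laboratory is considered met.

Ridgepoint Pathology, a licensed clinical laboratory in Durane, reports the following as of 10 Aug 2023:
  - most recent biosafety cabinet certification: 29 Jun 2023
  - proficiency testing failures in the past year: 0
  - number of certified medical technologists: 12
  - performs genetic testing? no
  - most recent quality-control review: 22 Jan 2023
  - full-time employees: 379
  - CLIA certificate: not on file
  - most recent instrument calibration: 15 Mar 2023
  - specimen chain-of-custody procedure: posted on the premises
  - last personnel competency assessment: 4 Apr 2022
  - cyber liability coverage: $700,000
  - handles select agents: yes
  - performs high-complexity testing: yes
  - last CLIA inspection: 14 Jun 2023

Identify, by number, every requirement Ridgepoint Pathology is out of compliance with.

1. biosafety cabinet certification 42 days ago vs limit 30 → not met
2. condition 'handles select agents' holds; CLIA certificate absent → not met
3. personnel competency assessment 493 days ago vs limit 540 → met
4. specimen chain-of-custody procedure present → met
5. quality-control review 200 days ago vs limit 180 → not met
6. instrument calibration 148 days ago vs limit 120 → not met
7. certified medical technologists 12 ≥ 7 → met
8. CLIA inspection 57 days ago vs limit 60 → met
9. proficiency testing failures in the past year 0 ≤ 2 → met
10. condition 'performs genetic testing' does not hold → requirement n/a → met
11. condition 'performs high-complexity testing' holds; cyber liability coverage $700,000 < $850,000 → not met
Not met: 1, 2, 5, 6, 11

1, 2, 5, 6, 11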